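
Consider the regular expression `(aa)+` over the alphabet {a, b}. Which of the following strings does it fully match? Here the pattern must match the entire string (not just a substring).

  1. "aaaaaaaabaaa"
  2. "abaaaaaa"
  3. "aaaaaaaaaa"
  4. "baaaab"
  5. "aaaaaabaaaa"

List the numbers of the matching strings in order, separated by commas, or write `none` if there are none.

1 → no match
2 → no match — must start with "aa"
3 → match
4 → no match — must start with "aa"
5 → no match

3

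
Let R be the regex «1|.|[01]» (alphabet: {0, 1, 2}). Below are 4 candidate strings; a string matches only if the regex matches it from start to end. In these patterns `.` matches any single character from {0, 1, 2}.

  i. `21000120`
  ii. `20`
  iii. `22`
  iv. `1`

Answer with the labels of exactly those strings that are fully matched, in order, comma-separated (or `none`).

iv

i → no match
ii → no match
iii → no match
iv → match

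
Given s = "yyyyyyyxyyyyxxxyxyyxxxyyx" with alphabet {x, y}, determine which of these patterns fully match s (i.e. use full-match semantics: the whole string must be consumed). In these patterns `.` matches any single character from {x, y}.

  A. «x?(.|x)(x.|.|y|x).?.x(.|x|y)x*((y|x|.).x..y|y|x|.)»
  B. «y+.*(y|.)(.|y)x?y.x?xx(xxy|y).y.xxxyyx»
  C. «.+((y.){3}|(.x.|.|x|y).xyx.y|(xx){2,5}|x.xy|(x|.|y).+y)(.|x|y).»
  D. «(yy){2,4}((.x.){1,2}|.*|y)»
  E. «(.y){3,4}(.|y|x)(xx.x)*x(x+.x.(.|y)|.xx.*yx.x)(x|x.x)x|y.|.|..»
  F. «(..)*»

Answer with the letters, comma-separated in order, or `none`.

B, C, D

A → no match
B → match
C → match
D → match
E → no match
F → no match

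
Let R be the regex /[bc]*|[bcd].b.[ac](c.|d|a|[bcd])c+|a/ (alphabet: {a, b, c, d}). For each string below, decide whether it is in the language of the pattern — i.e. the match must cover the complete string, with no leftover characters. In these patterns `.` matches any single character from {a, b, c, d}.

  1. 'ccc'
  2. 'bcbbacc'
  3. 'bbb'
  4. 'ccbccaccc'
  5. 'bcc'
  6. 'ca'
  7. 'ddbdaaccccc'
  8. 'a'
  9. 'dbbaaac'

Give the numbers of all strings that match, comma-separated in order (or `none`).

1, 2, 3, 4, 5, 7, 8, 9

1 → match
2 → match
3 → match
4 → match
5 → match
6 → no match
7 → match
8 → match
9 → match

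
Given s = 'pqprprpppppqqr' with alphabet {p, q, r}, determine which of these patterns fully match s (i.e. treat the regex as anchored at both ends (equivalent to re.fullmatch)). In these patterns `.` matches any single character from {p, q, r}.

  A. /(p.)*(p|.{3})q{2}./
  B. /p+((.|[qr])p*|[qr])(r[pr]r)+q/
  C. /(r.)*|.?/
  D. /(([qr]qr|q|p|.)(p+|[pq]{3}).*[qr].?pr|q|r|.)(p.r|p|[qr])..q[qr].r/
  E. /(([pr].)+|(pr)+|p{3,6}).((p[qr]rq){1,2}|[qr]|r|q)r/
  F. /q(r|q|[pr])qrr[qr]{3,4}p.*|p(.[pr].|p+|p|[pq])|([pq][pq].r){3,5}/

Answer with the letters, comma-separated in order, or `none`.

A → match
B → no match — must end with 'rq'
C → no match
D → no match
E → no match
F → no match

A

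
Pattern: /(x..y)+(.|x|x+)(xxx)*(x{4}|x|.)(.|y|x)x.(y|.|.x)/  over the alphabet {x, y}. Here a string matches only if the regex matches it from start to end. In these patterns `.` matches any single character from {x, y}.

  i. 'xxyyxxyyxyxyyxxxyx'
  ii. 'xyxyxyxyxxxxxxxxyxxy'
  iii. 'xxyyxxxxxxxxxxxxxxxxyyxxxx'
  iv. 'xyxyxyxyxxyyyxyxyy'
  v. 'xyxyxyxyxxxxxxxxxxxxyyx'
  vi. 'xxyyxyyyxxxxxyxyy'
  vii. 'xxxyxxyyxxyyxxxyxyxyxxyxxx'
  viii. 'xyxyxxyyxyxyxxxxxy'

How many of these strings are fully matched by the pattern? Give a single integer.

8

i → match
ii → match
iii → match
iv → match
v → match
vi → match
vii → match
viii → match
Total matched: 8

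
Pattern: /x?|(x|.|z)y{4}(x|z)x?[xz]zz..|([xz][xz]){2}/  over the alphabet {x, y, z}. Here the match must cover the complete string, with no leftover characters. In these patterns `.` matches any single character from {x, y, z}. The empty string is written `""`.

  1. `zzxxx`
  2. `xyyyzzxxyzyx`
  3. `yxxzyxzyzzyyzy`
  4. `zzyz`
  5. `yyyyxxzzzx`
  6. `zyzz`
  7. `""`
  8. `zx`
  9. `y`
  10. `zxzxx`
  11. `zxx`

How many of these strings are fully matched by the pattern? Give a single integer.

1 → no match
2 → no match
3 → no match
4 → no match
5 → no match
6 → no match
7 → match
8 → no match
9 → no match
10 → no match
11 → no match
Total matched: 1

1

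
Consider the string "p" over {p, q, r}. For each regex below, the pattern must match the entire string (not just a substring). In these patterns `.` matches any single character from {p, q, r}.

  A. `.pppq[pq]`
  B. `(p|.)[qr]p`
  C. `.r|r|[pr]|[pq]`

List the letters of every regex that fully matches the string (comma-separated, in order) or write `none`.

A → no match
B → no match
C → match

C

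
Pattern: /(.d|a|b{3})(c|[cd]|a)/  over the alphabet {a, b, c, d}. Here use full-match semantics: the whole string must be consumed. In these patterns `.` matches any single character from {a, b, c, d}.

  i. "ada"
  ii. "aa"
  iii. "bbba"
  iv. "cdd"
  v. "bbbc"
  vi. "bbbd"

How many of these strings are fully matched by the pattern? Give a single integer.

i → match
ii → match
iii → match
iv → match
v → match
vi → match
Total matched: 6

6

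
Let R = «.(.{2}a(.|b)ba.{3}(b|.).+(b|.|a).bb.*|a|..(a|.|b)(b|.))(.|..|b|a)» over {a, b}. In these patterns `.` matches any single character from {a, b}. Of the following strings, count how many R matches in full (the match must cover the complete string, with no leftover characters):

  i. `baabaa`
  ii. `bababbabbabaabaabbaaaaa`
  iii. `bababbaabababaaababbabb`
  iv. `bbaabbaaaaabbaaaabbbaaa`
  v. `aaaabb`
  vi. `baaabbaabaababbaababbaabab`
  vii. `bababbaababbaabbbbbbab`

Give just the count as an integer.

7

i. `baabaa` → match
ii → match
iii → match
iv → match
v. `aaaabb` → match
vi → match
vii → match
Total matched: 7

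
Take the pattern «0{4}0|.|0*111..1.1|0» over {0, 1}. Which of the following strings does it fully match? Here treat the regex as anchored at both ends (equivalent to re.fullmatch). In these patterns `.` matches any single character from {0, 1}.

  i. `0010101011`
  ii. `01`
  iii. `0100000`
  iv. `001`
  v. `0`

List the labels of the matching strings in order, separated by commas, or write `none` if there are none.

i → no match
ii → no match
iii → no match
iv → no match
v → match

v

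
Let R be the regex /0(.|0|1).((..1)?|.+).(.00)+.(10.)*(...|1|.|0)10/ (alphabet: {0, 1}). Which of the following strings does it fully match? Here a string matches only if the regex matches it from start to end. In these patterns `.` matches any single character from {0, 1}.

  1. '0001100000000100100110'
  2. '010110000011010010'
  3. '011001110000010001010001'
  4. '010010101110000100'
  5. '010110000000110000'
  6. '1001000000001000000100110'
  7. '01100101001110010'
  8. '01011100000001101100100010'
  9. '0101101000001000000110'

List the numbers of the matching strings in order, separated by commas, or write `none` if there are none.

1 → match
2 → no match
3 → no match — must end with '10'
4 → no match — must end with '10'
5 → no match — must end with '10'
6 → no match — must start with '0'
7 → no match
8 → match
9 → match

1, 8, 9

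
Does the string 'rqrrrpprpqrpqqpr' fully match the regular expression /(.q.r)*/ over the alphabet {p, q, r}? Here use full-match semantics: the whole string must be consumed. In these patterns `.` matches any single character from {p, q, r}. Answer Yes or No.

No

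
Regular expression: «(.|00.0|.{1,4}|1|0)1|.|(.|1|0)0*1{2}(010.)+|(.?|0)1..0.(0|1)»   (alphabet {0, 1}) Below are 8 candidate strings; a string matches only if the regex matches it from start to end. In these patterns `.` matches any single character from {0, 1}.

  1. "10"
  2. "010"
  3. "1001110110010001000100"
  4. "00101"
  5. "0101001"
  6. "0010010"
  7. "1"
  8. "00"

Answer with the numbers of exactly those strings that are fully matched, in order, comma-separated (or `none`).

4, 5, 7

1 → no match
2 → no match
3 → no match
4 → match
5 → match
6 → no match
7 → match
8 → no match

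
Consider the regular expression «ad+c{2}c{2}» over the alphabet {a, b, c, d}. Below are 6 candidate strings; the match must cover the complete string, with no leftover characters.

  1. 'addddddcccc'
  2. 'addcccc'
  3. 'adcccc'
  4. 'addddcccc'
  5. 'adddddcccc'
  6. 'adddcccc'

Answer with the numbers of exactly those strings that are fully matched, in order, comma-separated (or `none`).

1 → match
2 → match
3 → match
4 → match
5 → match
6 → match

1, 2, 3, 4, 5, 6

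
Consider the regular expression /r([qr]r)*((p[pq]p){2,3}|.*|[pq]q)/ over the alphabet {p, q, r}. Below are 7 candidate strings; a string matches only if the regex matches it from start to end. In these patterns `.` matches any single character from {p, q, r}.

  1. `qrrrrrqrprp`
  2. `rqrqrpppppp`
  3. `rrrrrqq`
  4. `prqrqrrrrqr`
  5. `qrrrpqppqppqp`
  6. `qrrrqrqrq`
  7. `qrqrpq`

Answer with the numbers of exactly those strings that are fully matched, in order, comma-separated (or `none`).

2, 3

1 → no match — must start with `r`
2 → match
3 → match
4 → no match — must start with `r`
5 → no match — must start with `r`
6 → no match — must start with `r`
7 → no match — must start with `r`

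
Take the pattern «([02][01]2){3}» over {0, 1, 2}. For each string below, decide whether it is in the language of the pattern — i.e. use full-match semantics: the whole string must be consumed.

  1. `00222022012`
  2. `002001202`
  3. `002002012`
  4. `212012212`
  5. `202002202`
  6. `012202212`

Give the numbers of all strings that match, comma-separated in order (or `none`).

1 → no match
2 → no match
3 → match
4 → match
5 → match
6 → match

3, 4, 5, 6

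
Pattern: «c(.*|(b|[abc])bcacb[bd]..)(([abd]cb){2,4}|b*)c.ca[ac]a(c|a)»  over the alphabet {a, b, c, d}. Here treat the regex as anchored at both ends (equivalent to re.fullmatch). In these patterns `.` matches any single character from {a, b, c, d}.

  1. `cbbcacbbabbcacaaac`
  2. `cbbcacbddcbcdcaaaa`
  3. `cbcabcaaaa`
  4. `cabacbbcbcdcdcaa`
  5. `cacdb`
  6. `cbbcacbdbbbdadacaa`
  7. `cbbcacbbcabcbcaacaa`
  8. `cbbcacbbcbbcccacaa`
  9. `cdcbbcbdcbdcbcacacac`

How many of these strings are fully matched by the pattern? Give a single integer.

4

1 → match
2 → match
3 → no match
4 → no match
5 → no match
6 → no match
7 → no match
8 → match
9 → match
Total matched: 4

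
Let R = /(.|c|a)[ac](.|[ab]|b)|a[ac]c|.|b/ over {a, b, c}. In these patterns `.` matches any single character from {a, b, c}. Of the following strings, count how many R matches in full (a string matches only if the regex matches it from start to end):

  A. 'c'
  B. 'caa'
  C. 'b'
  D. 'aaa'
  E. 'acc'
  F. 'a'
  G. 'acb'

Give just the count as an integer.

A → match
B → match
C → match
D → match
E → match
F → match
G → match
Total matched: 7

7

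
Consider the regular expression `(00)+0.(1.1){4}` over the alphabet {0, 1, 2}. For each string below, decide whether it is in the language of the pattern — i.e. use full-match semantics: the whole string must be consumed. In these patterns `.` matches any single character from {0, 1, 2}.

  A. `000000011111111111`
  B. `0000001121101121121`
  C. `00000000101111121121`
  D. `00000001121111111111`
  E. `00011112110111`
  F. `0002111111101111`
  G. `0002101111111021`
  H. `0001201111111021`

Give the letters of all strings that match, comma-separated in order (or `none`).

A → no match
B → no match
C → match
D → match
E → no match
F → match
G → no match
H → no match

C, D, F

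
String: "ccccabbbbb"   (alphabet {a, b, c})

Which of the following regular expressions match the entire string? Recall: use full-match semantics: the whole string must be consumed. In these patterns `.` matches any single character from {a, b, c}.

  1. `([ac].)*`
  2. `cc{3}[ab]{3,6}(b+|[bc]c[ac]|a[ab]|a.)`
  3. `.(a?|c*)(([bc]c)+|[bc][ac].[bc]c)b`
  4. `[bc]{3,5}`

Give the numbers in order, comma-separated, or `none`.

2

1 → no match
2 → match
3 → no match — must end with "cb"
4 → no match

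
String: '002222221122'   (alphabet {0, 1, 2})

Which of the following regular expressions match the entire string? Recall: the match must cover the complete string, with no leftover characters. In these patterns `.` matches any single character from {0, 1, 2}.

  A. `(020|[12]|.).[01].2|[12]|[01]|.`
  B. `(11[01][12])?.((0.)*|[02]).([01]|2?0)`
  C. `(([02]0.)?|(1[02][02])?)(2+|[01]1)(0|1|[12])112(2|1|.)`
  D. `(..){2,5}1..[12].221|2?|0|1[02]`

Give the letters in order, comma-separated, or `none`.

C

A → no match
B → no match
C → match
D → no match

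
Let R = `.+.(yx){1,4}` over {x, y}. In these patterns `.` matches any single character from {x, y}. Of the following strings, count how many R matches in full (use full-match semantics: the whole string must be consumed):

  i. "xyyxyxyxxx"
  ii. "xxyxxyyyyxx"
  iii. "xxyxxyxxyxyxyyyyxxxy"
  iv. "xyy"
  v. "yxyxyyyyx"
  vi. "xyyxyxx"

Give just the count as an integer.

1

i → no match — must end with "yx"
ii → no match — must end with "yx"
iii → no match — must end with "yx"
iv → no match — must end with "yx"
v → match
vi → no match — must end with "yx"
Total matched: 1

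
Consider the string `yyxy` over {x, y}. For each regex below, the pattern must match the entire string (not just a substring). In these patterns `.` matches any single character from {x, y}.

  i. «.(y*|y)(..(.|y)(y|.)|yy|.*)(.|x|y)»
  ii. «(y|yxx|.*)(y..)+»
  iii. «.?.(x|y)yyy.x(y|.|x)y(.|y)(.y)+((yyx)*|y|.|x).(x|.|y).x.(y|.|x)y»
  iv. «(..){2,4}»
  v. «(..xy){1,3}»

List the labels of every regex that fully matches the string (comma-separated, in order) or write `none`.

i → match
ii → match
iii → no match
iv → match
v → match

i, ii, iv, v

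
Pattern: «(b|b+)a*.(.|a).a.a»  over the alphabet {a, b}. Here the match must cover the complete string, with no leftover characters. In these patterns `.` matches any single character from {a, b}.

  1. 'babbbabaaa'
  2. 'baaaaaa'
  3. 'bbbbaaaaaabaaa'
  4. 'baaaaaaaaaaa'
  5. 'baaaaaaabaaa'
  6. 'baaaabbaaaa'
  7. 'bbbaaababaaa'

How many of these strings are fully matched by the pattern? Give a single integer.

1 → no match
2 → match
3 → match
4 → match
5 → match
6 → match
7 → match
Total matched: 6

6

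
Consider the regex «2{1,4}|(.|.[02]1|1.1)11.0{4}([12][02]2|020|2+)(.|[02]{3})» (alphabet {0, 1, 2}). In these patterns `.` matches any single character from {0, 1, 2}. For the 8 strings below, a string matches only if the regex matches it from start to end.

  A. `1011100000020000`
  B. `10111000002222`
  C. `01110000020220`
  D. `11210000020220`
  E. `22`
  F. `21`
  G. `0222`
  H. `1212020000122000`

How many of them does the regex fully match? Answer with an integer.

4

A → match
B → match
C → match
D → no match
E → match
F → no match
G → no match
H → no match
Total matched: 4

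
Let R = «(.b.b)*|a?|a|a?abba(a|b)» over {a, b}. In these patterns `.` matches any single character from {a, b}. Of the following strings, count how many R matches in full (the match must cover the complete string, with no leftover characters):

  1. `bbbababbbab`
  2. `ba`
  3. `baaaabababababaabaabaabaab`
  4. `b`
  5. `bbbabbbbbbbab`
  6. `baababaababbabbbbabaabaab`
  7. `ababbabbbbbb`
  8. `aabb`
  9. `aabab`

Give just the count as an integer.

0

1 → no match
2 → no match
3 → no match
4 → no match
5 → no match
6 → no match
7 → no match
8 → no match
9 → no match
Total matched: 0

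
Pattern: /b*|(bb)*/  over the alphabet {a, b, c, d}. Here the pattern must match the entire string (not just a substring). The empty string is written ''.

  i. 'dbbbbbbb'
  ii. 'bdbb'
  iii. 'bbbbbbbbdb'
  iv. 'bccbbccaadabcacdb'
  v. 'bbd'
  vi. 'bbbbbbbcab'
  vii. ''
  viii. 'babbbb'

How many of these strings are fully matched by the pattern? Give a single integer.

1

i → no match
ii → no match
iii → no match
iv → no match
v → no match
vi → no match
vii → match
viii → no match
Total matched: 1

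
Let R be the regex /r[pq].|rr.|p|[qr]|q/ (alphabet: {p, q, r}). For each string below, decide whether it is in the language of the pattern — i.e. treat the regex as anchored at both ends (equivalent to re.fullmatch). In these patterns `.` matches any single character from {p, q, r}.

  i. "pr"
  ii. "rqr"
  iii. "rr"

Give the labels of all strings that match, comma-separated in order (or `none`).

i → no match
ii → match
iii → no match

ii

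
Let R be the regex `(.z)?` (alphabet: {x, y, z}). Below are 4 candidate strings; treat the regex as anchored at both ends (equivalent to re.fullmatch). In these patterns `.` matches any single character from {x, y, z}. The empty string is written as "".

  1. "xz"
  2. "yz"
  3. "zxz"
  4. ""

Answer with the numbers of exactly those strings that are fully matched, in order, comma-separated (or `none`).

1, 2, 4

1. "xz" → match
2. "yz" → match
3. "zxz" → no match
4. "" → match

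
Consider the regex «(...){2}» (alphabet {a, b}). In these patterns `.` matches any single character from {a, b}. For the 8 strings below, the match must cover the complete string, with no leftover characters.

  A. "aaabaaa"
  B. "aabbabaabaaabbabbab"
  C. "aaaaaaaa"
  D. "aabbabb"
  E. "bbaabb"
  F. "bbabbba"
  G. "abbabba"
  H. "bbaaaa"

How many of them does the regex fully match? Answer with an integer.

2

A. "aaabaaa" → no match
B → no match
C. "aaaaaaaa" → no match
D. "aabbabb" → no match
E. "bbaabb" → match
F. "bbabbba" → no match
G. "abbabba" → no match
H. "bbaaaa" → match
Total matched: 2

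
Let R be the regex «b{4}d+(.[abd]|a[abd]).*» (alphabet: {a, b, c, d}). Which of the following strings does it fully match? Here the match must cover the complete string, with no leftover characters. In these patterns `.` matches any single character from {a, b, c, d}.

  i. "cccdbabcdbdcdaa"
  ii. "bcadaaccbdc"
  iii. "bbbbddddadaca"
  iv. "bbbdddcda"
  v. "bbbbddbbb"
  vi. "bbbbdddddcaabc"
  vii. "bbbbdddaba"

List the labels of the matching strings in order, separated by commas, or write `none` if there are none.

i → no match — must start with "b"
ii → no match
iii → match
iv → no match
v → match
vi → match
vii → match

iii, v, vi, vii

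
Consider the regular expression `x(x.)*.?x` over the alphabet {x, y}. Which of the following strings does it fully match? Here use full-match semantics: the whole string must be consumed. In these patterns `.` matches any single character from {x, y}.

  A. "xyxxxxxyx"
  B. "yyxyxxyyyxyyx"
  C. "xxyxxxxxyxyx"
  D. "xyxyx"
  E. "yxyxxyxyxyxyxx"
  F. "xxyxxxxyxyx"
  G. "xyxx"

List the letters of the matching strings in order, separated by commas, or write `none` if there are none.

C

A → no match
B → no match — must start with "x"
C → match
D → no match
E → no match — must start with "x"
F → no match
G → no match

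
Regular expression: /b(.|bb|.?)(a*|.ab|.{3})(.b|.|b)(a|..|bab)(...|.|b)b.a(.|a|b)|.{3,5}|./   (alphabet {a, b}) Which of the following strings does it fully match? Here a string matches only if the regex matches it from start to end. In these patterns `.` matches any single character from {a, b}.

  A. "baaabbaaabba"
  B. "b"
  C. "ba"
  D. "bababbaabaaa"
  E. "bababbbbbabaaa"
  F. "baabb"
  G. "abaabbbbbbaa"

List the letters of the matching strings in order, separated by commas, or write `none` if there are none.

A. "baaabbaaabba" → no match
B. "b" → match
C. "ba" → no match
D. "bababbaabaaa" → match
E → match
F. "baabb" → match
G. "abaabbbbbbaa" → no match

B, D, E, F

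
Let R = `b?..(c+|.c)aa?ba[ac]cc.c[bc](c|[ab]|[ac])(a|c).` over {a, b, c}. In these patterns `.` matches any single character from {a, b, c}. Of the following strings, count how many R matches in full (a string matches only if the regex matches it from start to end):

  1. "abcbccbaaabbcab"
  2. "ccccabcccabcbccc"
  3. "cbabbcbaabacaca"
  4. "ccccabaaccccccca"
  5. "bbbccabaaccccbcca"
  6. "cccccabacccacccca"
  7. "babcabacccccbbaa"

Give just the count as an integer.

1 → no match
2 → no match
3 → no match
4 → match
5 → match
6 → match
7 → match
Total matched: 4

4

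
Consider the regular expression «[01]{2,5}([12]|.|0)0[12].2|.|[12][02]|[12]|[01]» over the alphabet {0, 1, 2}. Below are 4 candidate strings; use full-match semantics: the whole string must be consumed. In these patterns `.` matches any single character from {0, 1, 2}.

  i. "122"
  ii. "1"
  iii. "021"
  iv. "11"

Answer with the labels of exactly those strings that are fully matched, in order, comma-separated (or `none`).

i → no match
ii → match
iii → no match
iv → no match

ii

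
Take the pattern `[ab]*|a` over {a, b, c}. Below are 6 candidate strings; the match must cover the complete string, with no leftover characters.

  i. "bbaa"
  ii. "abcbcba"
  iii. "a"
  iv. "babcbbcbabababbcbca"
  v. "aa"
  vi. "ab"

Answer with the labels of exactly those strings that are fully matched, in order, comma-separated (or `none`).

i → match
ii → no match
iii → match
iv → no match
v → match
vi → match

i, iii, v, vi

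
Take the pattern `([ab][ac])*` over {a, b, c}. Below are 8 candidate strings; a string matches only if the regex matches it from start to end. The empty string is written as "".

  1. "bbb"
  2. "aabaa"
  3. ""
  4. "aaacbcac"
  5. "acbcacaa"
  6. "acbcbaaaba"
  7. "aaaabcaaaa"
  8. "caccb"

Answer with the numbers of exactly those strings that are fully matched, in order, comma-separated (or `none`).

1 → no match
2 → no match
3 → match
4 → match
5 → match
6 → match
7 → match
8 → no match

3, 4, 5, 6, 7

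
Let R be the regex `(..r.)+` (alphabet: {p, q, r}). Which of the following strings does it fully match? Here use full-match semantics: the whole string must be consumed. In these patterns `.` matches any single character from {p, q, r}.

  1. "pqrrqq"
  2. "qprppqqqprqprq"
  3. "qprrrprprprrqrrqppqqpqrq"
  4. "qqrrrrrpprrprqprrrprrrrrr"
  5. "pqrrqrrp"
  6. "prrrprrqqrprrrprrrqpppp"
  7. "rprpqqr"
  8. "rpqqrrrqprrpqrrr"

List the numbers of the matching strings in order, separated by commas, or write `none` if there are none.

5

1. "pqrrqq" → no match
2 → no match
3 → no match
4 → no match
5. "pqrrqrrp" → match
6 → no match
7. "rprpqqr" → no match
8 → no match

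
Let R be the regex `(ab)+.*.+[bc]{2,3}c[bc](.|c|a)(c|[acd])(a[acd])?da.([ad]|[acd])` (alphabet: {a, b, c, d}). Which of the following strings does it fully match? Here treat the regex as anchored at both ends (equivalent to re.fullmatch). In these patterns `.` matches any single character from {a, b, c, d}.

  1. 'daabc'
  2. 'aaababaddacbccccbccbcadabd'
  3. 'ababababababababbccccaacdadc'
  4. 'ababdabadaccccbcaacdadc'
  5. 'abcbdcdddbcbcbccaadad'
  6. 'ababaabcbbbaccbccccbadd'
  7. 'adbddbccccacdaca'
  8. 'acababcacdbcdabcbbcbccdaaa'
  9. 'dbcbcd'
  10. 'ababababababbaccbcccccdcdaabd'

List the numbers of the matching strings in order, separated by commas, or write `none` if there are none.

3, 4

1 → no match — must start with 'ab'
2 → no match — must start with 'ab'
3 → match
4 → match
5 → no match
6 → no match
7 → no match — must start with 'ab'
8 → no match — must start with 'ab'
9 → no match — must start with 'ab'
10 → no match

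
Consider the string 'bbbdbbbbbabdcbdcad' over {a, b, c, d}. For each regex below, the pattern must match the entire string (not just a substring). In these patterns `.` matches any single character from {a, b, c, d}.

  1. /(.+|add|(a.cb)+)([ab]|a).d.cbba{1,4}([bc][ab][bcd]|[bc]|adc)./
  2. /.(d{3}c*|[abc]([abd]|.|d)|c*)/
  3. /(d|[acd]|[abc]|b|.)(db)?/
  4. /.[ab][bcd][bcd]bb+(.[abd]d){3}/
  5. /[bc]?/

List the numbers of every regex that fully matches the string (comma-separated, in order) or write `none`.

4

1 → no match
2 → no match
3 → no match
4 → match
5 → no match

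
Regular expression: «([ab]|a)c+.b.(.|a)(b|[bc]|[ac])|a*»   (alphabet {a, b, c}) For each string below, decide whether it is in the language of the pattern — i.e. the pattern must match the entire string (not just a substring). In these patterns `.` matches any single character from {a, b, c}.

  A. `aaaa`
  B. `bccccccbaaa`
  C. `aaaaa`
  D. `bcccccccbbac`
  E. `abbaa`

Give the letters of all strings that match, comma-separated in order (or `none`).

A → match
B → match
C → match
D → match
E → no match

A, B, C, D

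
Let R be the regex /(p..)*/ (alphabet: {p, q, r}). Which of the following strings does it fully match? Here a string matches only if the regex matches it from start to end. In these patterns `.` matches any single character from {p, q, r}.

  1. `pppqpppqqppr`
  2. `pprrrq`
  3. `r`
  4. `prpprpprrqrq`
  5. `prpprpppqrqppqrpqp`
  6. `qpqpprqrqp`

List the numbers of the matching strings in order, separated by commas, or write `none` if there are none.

1 → no match
2 → no match
3 → no match
4 → no match
5 → no match
6 → no match

none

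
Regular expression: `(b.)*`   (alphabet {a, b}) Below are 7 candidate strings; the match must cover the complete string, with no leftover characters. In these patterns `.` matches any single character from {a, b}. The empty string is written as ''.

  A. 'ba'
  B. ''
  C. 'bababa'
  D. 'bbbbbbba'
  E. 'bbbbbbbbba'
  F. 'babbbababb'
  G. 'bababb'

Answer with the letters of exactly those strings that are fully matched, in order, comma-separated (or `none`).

A → match
B → match
C → match
D → match
E → match
F → match
G → match

A, B, C, D, E, F, G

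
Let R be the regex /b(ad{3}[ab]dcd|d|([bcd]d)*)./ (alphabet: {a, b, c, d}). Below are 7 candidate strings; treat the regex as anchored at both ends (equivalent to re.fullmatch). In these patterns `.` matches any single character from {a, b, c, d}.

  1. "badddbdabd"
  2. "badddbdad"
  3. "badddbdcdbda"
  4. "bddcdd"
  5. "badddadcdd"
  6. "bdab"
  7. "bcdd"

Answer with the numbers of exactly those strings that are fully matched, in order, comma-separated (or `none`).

4, 5, 7

1 → no match
2 → no match
3 → no match
4 → match
5 → match
6 → no match
7 → match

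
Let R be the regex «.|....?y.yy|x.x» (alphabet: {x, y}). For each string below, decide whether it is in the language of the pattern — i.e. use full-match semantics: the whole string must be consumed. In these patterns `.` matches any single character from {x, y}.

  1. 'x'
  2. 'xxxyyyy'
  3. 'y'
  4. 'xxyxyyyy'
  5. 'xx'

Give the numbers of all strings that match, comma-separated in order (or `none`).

1, 2, 3, 4

1 → match
2 → match
3 → match
4 → match
5 → no match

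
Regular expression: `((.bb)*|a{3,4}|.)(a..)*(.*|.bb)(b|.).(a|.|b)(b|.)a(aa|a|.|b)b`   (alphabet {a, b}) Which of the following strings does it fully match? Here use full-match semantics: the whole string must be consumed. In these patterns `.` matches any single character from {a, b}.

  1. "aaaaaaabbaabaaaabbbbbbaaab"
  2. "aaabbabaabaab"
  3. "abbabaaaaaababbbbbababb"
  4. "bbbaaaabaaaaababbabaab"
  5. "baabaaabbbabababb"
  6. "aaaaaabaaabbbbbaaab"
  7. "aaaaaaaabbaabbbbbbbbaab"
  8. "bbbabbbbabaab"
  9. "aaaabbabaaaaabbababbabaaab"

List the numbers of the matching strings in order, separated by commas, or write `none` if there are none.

1, 2, 3, 4, 5, 6, 7, 8, 9

1 → match
2 → match
3 → match
4 → match
5 → match
6 → match
7 → match
8 → match
9 → match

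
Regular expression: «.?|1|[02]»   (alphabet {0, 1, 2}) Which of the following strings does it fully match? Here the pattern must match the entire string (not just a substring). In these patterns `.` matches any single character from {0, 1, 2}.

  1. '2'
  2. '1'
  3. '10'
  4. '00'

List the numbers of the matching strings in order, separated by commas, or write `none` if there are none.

1 → match
2 → match
3 → no match
4 → no match

1, 2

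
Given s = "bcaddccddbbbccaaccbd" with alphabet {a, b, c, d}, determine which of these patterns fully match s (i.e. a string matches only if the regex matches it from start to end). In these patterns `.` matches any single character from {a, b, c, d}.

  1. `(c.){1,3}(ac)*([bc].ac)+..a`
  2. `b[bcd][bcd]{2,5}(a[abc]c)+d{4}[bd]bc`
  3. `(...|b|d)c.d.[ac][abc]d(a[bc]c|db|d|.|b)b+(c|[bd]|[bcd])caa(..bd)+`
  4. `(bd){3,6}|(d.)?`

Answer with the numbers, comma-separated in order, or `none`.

3

1 → no match — must start with "c"
2 → no match — must end with "bc"
3 → match
4 → no match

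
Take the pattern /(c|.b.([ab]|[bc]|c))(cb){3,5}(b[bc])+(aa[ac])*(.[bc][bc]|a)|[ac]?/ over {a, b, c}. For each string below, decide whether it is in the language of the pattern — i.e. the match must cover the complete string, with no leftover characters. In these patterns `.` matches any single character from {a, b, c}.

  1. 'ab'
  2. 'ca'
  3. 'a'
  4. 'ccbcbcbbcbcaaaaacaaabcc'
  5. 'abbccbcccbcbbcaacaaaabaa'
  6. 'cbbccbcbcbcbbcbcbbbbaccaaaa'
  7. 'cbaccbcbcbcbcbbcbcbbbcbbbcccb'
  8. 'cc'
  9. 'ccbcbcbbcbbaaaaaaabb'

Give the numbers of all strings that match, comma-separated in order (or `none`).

1 → no match
2 → no match
3 → match
4 → match
5 → no match
6 → no match
7 → match
8 → no match
9 → match

3, 4, 7, 9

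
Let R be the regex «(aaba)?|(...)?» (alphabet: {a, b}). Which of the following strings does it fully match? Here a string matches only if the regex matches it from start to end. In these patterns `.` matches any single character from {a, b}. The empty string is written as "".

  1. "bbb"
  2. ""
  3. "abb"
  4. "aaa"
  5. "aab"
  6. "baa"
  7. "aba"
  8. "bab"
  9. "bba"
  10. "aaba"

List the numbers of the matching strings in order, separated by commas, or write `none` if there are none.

1, 2, 3, 4, 5, 6, 7, 8, 9, 10

1. "bbb" → match
2. "" → match
3. "abb" → match
4. "aaa" → match
5. "aab" → match
6. "baa" → match
7. "aba" → match
8. "bab" → match
9. "bba" → match
10. "aaba" → match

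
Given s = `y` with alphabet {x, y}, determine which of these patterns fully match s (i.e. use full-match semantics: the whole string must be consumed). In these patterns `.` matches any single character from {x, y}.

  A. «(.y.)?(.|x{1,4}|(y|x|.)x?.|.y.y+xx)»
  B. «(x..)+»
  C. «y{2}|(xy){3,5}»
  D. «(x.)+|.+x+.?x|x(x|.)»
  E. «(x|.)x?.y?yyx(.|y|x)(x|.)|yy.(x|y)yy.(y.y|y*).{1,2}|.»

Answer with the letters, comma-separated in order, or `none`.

A → match
B → no match — must start with `x`
C → no match
D → no match
E → match

A, E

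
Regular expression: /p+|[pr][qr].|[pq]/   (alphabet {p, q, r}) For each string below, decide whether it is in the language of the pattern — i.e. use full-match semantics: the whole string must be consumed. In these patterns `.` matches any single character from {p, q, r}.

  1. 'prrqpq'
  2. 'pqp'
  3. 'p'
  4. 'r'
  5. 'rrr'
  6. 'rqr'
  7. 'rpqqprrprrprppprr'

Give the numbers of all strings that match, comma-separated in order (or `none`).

1 → no match
2 → match
3 → match
4 → no match
5 → match
6 → match
7 → no match

2, 3, 5, 6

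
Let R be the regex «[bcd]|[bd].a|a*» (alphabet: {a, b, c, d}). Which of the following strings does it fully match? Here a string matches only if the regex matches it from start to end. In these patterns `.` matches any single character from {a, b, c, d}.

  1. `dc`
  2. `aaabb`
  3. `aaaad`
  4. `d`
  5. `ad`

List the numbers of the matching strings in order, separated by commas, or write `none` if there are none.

1 → no match
2 → no match
3 → no match
4 → match
5 → no match

4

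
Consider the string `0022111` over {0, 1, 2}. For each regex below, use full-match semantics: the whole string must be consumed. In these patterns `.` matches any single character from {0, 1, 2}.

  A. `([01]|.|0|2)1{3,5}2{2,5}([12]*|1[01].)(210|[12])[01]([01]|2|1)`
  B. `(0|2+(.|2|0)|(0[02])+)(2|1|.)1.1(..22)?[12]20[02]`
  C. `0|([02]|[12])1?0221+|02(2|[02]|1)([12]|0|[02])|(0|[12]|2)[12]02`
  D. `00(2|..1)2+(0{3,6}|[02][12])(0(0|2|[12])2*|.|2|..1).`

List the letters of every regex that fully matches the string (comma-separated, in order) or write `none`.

A → no match
B → no match
C → match
D → no match

C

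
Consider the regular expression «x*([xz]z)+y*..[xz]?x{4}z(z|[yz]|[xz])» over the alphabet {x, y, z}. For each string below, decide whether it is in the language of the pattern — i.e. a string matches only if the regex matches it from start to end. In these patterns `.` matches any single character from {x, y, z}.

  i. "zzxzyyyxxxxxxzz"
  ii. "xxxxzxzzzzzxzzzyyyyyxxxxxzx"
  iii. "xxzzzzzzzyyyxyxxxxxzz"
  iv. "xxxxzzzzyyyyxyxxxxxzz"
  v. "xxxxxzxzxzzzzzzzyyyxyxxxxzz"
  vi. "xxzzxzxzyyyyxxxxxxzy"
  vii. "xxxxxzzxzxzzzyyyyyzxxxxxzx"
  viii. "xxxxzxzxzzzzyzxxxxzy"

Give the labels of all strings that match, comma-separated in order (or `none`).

i, ii, iii, iv, v, vi, vii, viii

i → match
ii → match
iii → match
iv → match
v → match
vi → match
vii → match
viii → match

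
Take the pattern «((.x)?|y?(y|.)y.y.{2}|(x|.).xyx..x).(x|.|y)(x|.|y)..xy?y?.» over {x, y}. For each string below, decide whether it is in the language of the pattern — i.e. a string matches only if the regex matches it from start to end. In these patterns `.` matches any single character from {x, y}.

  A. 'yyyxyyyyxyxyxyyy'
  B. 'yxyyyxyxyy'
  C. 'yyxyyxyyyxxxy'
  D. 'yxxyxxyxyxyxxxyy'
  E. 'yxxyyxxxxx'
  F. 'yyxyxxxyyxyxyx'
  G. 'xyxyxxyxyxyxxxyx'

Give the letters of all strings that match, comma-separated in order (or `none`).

A, B, C, D, F, G

A → match
B. 'yxyyyxyxyy' → match
C → match
D → match
E. 'yxxyyxxxxx' → no match
F → match
G → match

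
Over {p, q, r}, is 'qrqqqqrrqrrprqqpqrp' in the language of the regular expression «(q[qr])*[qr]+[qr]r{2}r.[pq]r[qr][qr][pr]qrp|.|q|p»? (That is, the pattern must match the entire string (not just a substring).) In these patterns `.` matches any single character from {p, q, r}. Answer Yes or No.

No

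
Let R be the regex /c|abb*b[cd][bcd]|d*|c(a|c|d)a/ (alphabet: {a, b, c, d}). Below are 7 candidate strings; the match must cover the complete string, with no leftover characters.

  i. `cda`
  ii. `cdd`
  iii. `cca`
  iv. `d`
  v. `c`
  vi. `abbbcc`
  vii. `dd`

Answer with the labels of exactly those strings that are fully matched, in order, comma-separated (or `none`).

i, iii, iv, v, vi, vii

i → match
ii → no match
iii → match
iv → match
v → match
vi → match
vii → match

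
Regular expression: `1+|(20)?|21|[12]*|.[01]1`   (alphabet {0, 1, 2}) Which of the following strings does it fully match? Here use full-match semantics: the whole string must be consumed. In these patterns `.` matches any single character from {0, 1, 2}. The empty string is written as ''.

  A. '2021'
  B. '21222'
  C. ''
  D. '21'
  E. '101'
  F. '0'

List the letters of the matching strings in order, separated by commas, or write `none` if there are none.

B, C, D, E

A → no match
B → match
C → match
D → match
E → match
F → no match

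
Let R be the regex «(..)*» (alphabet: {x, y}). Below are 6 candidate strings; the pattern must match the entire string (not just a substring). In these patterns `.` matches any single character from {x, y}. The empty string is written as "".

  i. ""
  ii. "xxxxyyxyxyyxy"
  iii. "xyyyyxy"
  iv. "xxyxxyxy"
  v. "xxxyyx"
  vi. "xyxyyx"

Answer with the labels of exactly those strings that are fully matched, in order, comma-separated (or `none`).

i, iv, v, vi

i. "" → match
ii → no match
iii. "xyyyyxy" → no match
iv. "xxyxxyxy" → match
v. "xxxyyx" → match
vi. "xyxyyx" → match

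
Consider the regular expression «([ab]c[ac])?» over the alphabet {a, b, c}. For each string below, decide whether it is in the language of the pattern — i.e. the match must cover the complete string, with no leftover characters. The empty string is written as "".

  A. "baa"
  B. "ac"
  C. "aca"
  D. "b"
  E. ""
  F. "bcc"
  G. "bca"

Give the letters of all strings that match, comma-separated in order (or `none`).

C, E, F, G

A → no match
B → no match
C → match
D → no match
E → match
F → match
G → match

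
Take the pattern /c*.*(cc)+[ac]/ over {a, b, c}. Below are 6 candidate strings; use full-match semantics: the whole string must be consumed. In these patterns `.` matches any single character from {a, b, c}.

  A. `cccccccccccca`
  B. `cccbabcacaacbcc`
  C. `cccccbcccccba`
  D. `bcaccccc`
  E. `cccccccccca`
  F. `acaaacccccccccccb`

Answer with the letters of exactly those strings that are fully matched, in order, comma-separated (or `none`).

A → match
B → no match
C → no match
D. `bcaccccc` → match
E. `cccccccccca` → match
F → no match

A, D, E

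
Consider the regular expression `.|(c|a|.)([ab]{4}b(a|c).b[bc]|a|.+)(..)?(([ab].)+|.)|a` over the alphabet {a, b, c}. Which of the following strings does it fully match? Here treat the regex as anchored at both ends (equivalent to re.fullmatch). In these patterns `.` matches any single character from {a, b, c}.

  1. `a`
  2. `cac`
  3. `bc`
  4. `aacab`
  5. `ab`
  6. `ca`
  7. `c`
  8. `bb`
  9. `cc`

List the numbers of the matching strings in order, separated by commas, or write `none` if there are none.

1, 2, 4, 7

1 → match
2 → match
3 → no match
4 → match
5 → no match
6 → no match
7 → match
8 → no match
9 → no match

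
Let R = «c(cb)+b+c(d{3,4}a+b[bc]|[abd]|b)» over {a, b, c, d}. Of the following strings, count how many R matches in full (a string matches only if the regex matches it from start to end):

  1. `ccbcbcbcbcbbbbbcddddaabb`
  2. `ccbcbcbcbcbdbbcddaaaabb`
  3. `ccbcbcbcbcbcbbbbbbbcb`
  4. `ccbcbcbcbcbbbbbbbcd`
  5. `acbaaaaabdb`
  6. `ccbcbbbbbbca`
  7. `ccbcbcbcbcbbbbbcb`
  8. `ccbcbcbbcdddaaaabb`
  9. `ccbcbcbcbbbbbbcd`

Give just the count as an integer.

1 → match
2 → no match
3 → match
4 → match
5 → no match — must start with `ccb`
6 → match
7 → match
8 → match
9 → match
Total matched: 7

7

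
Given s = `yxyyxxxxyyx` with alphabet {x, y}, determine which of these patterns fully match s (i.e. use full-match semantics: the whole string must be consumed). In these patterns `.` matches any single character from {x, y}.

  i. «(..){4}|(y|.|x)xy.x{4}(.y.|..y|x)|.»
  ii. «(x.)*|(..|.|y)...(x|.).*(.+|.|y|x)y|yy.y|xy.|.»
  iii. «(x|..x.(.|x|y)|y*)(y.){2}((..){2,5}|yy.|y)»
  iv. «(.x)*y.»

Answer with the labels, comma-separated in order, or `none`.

i

i → match
ii → no match
iii → no match
iv → no match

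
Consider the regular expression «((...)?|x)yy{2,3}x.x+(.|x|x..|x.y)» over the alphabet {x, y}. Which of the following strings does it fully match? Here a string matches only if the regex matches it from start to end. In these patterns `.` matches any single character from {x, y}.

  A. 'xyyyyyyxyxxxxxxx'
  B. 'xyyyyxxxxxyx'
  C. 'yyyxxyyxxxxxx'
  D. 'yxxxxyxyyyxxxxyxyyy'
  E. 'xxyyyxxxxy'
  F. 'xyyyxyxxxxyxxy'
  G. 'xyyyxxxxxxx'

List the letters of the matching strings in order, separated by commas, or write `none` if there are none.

A, B, G

A → match
B → match
C → no match
D → no match
E → no match
F → no match
G → match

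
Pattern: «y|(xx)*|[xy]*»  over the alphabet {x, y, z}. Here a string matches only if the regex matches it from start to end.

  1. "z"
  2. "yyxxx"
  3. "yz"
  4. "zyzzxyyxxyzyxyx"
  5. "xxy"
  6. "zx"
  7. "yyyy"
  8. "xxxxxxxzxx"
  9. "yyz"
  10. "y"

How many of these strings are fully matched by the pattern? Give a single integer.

1 → no match
2 → match
3 → no match
4 → no match
5 → match
6 → no match
7 → match
8 → no match
9 → no match
10 → match
Total matched: 4

4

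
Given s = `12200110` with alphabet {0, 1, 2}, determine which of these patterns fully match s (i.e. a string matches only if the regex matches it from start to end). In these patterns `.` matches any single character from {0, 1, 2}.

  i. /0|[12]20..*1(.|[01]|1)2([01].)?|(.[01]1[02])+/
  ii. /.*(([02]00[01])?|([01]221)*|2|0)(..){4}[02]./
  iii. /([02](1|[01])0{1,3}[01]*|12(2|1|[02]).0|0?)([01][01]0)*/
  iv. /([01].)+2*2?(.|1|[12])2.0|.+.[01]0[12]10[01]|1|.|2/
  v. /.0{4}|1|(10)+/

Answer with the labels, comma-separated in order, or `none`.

iii

i → no match
ii → no match
iii → match
iv → no match
v → no match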